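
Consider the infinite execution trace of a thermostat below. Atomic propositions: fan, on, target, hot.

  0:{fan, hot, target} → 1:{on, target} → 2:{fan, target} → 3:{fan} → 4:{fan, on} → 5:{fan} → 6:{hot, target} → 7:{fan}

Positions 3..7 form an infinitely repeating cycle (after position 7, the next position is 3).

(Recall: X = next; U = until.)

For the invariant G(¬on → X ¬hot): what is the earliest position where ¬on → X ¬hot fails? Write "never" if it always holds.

Check ¬on → X ¬hot at each position in order: 0 ✓, 1 ✓, 2 ✓, 3 ✓, 4 ✓.
At position 5 the labels are {fan} and the next position 6 has {hot, target}, so ¬on → X ¬hot is false there. This is the first violation.

5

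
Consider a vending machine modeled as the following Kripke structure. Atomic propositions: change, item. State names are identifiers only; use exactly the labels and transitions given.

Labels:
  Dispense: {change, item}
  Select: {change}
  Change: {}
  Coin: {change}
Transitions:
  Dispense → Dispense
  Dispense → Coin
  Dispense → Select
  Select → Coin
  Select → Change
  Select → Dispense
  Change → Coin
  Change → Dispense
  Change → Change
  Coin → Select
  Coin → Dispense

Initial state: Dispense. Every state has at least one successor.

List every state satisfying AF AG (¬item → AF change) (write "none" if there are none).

States satisfying AG (¬item → AF change): ∅.
States satisfying AF AG (¬item → AF change): ∅.

none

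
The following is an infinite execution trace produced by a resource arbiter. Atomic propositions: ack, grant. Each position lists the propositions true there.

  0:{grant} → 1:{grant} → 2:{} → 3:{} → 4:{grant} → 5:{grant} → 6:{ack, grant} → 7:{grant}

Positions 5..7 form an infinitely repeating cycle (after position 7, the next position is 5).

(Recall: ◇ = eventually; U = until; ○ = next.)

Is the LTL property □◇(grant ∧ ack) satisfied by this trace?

Yes

◇(grant ∧ ack) holds at every position 0..7, and those are all positions ever visited, so □◇(grant ∧ ack) holds.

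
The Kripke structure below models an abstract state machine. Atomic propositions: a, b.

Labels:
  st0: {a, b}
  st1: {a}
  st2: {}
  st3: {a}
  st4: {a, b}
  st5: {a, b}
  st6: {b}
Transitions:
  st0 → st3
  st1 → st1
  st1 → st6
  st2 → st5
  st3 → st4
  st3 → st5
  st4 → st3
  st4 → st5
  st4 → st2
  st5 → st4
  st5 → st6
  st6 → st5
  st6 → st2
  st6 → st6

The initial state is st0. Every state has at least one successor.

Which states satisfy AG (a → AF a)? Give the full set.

States satisfying a → AF a: {st0, st1, st2, st3, st4, st5, st6}.
States satisfying AG (a → AF a): {st0, st1, st2, st3, st4, st5, st6}.

{st0, st1, st2, st3, st4, st5, st6}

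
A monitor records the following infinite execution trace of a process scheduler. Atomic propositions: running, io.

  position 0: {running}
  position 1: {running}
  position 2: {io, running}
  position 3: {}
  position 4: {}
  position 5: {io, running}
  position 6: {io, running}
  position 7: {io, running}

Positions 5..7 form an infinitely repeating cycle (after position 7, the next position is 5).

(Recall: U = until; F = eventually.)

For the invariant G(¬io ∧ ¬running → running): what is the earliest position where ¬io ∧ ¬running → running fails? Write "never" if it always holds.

Check ¬io ∧ ¬running → running at each position in order: 0 ✓, 1 ✓, 2 ✓.
At position 3 the labels are {}, so ¬io ∧ ¬running → running is false there. This is the first violation.

3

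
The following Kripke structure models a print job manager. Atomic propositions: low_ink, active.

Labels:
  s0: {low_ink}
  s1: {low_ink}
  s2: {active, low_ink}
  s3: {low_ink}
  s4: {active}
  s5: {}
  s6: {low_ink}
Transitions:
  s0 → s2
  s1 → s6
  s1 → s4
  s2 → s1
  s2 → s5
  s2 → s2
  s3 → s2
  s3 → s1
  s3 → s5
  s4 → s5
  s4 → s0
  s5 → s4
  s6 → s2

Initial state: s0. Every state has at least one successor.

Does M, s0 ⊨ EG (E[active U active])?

States satisfying E[active U active]: {s2, s4}.
States satisfying EG (E[active U active]): {s2}.
No suitable path/successor from s0 witnesses the formula.
s0 ∉ Sat(EG (E[active U active])).

No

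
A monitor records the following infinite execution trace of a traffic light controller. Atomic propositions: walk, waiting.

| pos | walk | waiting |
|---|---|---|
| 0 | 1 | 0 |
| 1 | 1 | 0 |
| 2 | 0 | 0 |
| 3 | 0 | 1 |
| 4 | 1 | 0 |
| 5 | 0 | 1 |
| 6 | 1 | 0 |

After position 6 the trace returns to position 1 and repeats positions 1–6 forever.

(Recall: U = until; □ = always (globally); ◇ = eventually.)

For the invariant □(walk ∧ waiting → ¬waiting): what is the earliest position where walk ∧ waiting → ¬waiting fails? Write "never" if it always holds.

never

walk ∧ waiting → ¬waiting holds at every position 0..6, and those are all the positions the trace ever visits, so the invariant □(walk ∧ waiting → ¬waiting) is never violated.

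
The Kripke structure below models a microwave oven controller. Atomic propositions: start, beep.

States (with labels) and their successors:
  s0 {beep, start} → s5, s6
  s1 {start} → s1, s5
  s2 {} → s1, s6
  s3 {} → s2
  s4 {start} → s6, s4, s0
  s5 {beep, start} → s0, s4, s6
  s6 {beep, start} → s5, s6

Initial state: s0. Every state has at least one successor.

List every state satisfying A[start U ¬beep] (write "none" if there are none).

States satisfying start: {s0, s1, s4, s5, s6}.
States satisfying ¬beep: {s1, s2, s3, s4}.
States satisfying A[start U ¬beep]: {s1, s2, s3, s4}.

{s1, s2, s3, s4}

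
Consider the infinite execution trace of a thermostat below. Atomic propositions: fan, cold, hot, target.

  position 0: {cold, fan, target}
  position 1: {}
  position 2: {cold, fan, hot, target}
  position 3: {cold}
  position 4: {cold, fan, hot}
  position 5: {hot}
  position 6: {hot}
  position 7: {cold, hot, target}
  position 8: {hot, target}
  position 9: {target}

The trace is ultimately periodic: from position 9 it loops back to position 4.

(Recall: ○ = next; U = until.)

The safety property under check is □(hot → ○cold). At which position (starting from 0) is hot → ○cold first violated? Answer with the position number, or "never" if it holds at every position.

Check hot → ○cold at each position in order: 0 ✓, 1 ✓, 2 ✓, 3 ✓.
At position 4 the labels are {cold, fan, hot} and the next position 5 has {hot}, so hot → ○cold is false there. This is the first violation.

4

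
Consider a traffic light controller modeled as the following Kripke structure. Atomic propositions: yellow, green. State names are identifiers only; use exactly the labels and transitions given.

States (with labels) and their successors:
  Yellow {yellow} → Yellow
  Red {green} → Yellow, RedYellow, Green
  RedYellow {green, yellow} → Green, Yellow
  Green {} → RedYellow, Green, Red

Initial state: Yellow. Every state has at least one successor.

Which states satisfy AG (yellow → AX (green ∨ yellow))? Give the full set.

States satisfying yellow → AX (green ∨ yellow): {Yellow, Red, Green}.
States satisfying AG (yellow → AX (green ∨ yellow)): {Yellow}.

{Yellow}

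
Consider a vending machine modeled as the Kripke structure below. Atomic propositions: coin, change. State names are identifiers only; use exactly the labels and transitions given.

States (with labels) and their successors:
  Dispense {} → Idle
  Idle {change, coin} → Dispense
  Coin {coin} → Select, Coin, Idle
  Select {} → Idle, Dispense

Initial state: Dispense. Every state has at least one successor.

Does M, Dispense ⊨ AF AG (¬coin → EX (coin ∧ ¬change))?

No

States satisfying AG (¬coin → EX (coin ∧ ¬change)): ∅.
States satisfying AF AG (¬coin → EX (coin ∧ ¬change)): ∅.
There is a path from Dispense along which AG (¬coin → EX (coin ∧ ¬change)) never holds.
Dispense ∉ Sat(AF AG (¬coin → EX (coin ∧ ¬change))).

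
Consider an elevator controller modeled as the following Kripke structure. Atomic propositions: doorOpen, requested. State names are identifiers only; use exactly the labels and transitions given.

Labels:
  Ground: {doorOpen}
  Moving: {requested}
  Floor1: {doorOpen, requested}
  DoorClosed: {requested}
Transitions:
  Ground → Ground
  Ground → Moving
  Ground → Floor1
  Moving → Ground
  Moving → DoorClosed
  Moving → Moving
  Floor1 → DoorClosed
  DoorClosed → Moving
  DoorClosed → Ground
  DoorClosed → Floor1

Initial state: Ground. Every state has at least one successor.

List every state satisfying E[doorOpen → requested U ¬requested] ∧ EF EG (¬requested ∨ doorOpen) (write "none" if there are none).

States satisfying doorOpen → requested: {Moving, Floor1, DoorClosed}.
States satisfying ¬requested: {Ground}.
States satisfying E[doorOpen → requested U ¬requested]: {Ground, Moving, Floor1, DoorClosed}.
States satisfying EG (¬requested ∨ doorOpen): {Ground}.
States satisfying EF EG (¬requested ∨ doorOpen): {Ground, Moving, Floor1, DoorClosed}.
States satisfying E[doorOpen → requested U ¬requested] ∧ EF EG (¬requested ∨ doorOpen): {Ground, Moving, Floor1, DoorClosed}.

{Ground, Moving, Floor1, DoorClosed}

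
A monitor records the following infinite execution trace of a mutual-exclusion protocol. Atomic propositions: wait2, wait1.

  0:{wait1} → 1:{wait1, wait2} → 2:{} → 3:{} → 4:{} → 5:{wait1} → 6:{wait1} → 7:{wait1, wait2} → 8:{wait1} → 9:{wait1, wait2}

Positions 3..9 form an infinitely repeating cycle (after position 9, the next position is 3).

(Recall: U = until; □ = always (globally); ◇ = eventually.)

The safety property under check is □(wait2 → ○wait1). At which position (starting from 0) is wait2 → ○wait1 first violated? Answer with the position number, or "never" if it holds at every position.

Check wait2 → ○wait1 at each position in order: 0 ✓.
At position 1 the labels are {wait1, wait2} and the next position 2 has {}, so wait2 → ○wait1 is false there. This is the first violation.

1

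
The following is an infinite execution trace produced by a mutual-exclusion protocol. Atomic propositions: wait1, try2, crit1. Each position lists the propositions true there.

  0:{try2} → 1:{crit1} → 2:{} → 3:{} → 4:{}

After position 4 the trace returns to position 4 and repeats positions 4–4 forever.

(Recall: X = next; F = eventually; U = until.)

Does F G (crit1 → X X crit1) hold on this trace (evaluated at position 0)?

G (crit1 → X X crit1) holds at position 2, which is reachable from 0, so F G (crit1 → X X crit1) holds.

Holds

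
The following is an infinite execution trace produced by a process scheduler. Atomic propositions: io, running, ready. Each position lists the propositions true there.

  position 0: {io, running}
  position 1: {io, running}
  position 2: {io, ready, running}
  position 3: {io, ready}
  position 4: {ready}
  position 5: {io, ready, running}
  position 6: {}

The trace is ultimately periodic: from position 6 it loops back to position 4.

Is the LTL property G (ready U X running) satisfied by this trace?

ready U X running must hold at every position from 0 onward. It fails at position 5, so G (ready U X running) is false.

No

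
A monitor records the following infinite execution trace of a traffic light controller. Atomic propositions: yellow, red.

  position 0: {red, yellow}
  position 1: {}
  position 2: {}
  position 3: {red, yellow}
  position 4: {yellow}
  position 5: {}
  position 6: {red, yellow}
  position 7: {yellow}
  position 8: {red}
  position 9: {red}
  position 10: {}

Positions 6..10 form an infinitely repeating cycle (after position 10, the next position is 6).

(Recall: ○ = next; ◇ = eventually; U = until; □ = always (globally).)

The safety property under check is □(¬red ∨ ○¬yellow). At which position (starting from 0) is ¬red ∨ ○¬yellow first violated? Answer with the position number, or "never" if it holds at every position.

Check ¬red ∨ ○¬yellow at each position in order: 0 ✓, 1 ✓, 2 ✓.
At position 3 the labels are {red, yellow} and the next position 4 has {yellow}, so ¬red ∨ ○¬yellow is false there. This is the first violation.

3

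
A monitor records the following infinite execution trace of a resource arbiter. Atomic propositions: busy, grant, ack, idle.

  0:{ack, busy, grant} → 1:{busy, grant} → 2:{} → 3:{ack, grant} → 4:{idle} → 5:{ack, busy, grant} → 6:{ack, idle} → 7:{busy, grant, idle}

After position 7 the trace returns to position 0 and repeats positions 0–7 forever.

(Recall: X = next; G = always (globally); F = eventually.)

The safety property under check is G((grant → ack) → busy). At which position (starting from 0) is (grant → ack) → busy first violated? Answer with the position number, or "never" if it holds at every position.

2

Check (grant → ack) → busy at each position in order: 0 ✓, 1 ✓.
At position 2 the labels are {}, so (grant → ack) → busy is false there. This is the first violation.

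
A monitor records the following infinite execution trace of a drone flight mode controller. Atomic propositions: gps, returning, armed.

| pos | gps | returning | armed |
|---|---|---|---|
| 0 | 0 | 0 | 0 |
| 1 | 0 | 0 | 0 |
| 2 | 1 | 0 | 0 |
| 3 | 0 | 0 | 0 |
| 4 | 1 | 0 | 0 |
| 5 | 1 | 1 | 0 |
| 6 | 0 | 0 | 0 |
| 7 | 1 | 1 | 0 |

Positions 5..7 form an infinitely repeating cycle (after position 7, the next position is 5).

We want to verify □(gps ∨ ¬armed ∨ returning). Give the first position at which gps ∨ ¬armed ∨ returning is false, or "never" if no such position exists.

gps ∨ ¬armed ∨ returning holds at every position 0..7, and those are all the positions the trace ever visits, so the invariant □(gps ∨ ¬armed ∨ returning) is never violated.

never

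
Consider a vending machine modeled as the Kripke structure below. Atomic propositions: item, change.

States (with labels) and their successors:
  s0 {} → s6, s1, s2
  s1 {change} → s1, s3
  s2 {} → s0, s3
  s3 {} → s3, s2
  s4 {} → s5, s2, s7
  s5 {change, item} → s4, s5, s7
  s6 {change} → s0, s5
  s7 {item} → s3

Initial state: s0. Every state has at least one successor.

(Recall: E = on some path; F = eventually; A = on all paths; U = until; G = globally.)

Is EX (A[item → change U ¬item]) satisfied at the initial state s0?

Yes

States satisfying A[item → change U ¬item]: {s0, s1, s2, s3, s4, s6}.
States satisfying EX (A[item → change U ¬item]): {s0, s1, s2, s3, s4, s5, s6, s7}.
s0 ∈ Sat(EX (A[item → change U ¬item])).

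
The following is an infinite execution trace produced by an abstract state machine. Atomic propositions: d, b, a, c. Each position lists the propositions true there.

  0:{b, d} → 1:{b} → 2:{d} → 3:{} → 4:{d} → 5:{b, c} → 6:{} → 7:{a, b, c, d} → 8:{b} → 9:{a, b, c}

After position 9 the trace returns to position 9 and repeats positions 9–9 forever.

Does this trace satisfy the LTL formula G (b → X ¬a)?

No

b → X ¬a must hold at every position from 0 onward. It fails at position 8, so G (b → X ¬a) is false.
Positions where b holds: 0, 1, 5, 7, 8, 9.
Check X ¬a at each: 0→ok, 1→ok, 5→ok, 7→ok, 8→fails, 9→fails.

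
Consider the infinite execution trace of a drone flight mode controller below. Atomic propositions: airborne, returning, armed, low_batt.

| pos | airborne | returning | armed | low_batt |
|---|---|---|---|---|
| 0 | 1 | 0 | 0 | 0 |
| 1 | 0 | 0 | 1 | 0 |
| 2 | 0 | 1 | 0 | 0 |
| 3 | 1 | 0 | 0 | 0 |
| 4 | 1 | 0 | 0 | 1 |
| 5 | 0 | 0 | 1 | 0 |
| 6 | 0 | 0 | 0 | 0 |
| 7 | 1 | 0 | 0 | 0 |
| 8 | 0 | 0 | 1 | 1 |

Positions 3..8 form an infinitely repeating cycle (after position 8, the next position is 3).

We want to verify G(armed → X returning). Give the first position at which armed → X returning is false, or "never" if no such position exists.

5

Check armed → X returning at each position in order: 0 ✓, 1 ✓, 2 ✓, 3 ✓, 4 ✓.
At position 5 the labels are {armed} and the next position 6 has {}, so armed → X returning is false there. This is the first violation.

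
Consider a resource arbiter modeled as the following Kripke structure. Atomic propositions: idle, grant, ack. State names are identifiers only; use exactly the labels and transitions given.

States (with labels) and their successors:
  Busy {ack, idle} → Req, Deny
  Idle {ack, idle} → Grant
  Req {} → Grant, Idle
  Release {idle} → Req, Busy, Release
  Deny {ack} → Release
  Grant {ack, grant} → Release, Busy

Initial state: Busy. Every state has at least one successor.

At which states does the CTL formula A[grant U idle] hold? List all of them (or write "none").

{Busy, Idle, Release, Grant}

States satisfying grant: {Grant}.
States satisfying idle: {Busy, Idle, Release}.
States satisfying A[grant U idle]: {Busy, Idle, Release, Grant}.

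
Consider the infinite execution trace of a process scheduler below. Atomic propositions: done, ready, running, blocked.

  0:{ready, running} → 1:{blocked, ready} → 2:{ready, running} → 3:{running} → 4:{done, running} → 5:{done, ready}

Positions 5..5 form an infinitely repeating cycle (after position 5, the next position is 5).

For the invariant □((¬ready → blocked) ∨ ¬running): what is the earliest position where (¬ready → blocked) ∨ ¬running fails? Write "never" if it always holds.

Check (¬ready → blocked) ∨ ¬running at each position in order: 0 ✓, 1 ✓, 2 ✓.
At position 3 the labels are {running}, so (¬ready → blocked) ∨ ¬running is false there. This is the first violation.

3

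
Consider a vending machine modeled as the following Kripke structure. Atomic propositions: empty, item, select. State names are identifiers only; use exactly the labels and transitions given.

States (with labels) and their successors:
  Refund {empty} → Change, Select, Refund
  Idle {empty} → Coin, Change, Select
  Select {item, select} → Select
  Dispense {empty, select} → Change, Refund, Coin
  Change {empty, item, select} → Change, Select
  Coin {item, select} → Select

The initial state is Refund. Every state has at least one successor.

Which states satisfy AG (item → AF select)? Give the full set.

{Refund, Idle, Select, Dispense, Change, Coin}

States satisfying item → AF select: {Refund, Idle, Select, Dispense, Change, Coin}.
States satisfying AG (item → AF select): {Refund, Idle, Select, Dispense, Change, Coin}.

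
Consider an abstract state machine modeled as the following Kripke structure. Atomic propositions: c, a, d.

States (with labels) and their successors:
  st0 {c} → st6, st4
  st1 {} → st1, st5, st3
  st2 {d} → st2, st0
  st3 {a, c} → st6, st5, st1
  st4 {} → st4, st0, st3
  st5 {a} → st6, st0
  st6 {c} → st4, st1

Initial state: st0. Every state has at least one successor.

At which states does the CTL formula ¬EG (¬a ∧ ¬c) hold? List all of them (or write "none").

{st0, st3, st5, st6}

States satisfying ¬a ∧ ¬c: {st1, st2, st4}.
States satisfying EG (¬a ∧ ¬c): {st1, st2, st4}.
States satisfying ¬EG (¬a ∧ ¬c): {st0, st3, st5, st6}.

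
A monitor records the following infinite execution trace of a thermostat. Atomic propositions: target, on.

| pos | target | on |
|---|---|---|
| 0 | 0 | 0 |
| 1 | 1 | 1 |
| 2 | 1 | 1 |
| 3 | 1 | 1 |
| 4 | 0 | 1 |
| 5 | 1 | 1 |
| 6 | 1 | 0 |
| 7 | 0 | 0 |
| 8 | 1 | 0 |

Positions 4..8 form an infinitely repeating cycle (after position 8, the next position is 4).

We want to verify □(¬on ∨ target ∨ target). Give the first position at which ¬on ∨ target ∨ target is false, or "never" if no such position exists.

Check ¬on ∨ target ∨ target at each position in order: 0 ✓, 1 ✓, 2 ✓, 3 ✓.
At position 4 the labels are {on}, so ¬on ∨ target ∨ target is false there. This is the first violation.

4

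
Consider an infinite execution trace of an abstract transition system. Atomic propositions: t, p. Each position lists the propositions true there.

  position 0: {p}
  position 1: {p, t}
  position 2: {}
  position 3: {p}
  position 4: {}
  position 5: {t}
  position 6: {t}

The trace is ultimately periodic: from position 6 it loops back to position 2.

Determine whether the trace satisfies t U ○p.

Satisfied

Walking from position 0: ○p first holds at position 0, and t holds at every earlier position along the way, so t U ○p holds.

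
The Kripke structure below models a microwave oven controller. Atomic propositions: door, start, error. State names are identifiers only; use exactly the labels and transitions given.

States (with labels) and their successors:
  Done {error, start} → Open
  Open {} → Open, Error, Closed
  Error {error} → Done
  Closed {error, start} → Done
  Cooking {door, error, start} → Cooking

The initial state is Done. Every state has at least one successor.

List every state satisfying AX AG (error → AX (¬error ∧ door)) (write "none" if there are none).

none

States satisfying AG (error → AX (¬error ∧ door)): ∅.
States satisfying AX AG (error → AX (¬error ∧ door)): ∅.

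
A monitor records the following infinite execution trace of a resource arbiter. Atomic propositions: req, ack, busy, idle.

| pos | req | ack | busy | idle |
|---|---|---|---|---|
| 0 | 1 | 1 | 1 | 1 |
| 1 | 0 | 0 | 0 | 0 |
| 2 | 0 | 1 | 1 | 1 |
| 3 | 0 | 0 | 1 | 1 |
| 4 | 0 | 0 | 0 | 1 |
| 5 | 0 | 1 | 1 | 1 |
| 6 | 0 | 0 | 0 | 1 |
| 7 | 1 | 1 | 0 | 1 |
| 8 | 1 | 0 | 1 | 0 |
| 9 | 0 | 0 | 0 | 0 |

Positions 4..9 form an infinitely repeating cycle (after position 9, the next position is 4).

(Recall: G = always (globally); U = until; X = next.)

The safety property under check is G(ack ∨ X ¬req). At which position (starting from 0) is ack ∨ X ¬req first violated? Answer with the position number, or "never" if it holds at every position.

Check ack ∨ X ¬req at each position in order: 0 ✓, 1 ✓, 2 ✓, 3 ✓, 4 ✓, 5 ✓.
At position 6 the labels are {idle} and the next position 7 has {ack, idle, req}, so ack ∨ X ¬req is false there. This is the first violation.

6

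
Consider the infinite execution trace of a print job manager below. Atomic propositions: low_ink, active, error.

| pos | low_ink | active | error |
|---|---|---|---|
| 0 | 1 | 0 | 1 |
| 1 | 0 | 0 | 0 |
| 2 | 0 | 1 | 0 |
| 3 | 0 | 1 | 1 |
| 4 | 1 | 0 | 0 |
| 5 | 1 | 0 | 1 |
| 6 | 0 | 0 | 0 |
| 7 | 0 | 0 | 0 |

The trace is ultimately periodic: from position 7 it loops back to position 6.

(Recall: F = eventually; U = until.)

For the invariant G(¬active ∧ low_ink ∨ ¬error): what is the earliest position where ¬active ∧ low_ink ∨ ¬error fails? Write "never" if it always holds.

3

Check ¬active ∧ low_ink ∨ ¬error at each position in order: 0 ✓, 1 ✓, 2 ✓.
At position 3 the labels are {active, error}, so ¬active ∧ low_ink ∨ ¬error is false there. This is the first violation.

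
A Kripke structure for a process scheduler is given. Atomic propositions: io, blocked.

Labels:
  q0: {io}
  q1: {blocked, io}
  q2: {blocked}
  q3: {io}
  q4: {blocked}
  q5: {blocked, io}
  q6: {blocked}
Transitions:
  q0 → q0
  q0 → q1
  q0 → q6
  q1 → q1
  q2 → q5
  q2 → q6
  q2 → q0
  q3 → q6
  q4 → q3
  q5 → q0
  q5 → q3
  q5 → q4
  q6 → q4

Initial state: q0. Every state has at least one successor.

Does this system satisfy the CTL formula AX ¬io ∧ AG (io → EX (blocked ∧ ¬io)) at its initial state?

States satisfying ¬io: {q2, q4, q6}.
States satisfying AX ¬io: {q3, q6}.
States satisfying io → EX (blocked ∧ ¬io): {q0, q2, q3, q4, q5, q6}.
States satisfying AG (io → EX (blocked ∧ ¬io)): {q3, q4, q6}.
States satisfying AX ¬io ∧ AG (io → EX (blocked ∧ ¬io)): {q3, q6}.
q0 ∉ Sat(AX ¬io ∧ AG (io → EX (blocked ∧ ¬io))).

Violated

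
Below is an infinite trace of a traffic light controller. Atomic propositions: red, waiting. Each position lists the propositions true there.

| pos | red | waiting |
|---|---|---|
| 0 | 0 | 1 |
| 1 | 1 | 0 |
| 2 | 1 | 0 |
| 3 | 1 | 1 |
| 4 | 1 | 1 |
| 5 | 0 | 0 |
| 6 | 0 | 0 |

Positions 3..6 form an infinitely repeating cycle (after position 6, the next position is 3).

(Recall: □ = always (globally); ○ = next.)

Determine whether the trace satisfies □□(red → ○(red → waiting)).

Violated

□(red → ○(red → waiting)) must hold at every position from 0 onward. It fails at position 0, so □□(red → ○(red → waiting)) is false.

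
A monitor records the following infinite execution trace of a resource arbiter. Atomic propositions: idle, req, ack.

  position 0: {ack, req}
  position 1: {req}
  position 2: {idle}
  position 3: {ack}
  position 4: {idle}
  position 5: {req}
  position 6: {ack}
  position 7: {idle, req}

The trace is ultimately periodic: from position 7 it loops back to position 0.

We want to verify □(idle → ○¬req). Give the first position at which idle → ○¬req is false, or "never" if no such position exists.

4

Check idle → ○¬req at each position in order: 0 ✓, 1 ✓, 2 ✓, 3 ✓.
At position 4 the labels are {idle} and the next position 5 has {req}, so idle → ○¬req is false there. This is the first violation.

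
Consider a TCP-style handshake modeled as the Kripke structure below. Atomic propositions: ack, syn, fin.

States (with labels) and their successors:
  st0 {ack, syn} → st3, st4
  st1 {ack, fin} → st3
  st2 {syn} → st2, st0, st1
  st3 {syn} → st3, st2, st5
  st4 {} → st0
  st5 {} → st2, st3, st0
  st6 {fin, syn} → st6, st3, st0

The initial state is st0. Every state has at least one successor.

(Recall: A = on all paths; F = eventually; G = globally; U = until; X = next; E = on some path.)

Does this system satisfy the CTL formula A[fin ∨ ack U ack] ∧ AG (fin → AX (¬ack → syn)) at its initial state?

Satisfied

States satisfying fin ∨ ack: {st0, st1, st6}.
States satisfying ack: {st0, st1}.
States satisfying A[fin ∨ ack U ack]: {st0, st1}.
States satisfying fin → AX (¬ack → syn): {st0, st1, st2, st3, st4, st5, st6}.
States satisfying AG (fin → AX (¬ack → syn)): {st0, st1, st2, st3, st4, st5, st6}.
States satisfying A[fin ∨ ack U ack] ∧ AG (fin → AX (¬ack → syn)): {st0, st1}.
st0 ∈ Sat(A[fin ∨ ack U ack] ∧ AG (fin → AX (¬ack → syn))).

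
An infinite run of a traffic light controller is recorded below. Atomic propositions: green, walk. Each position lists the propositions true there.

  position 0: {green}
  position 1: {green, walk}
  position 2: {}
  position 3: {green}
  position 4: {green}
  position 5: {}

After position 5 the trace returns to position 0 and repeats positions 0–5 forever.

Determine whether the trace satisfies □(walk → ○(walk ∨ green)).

Does not hold

walk → ○(walk ∨ green) must hold at every position from 0 onward. It fails at position 1, so □(walk → ○(walk ∨ green)) is false.
Positions where walk holds: 1.
Check ○(walk ∨ green) at each: 1→fails.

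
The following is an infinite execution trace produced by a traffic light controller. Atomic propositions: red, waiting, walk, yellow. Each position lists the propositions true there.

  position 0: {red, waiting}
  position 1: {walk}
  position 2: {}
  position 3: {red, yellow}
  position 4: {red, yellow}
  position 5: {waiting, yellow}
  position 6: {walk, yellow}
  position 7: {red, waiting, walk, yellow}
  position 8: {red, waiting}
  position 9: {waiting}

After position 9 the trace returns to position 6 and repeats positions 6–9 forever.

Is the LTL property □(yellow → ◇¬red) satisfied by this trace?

Holds

yellow → ◇¬red holds at every position 0..9, and those are all positions ever visited, so □(yellow → ◇¬red) holds.
Positions where yellow holds: 3, 4, 5, 6, 7.
Check ◇¬red at each: 3→ok, 4→ok, 5→ok, 6→ok, 7→ok.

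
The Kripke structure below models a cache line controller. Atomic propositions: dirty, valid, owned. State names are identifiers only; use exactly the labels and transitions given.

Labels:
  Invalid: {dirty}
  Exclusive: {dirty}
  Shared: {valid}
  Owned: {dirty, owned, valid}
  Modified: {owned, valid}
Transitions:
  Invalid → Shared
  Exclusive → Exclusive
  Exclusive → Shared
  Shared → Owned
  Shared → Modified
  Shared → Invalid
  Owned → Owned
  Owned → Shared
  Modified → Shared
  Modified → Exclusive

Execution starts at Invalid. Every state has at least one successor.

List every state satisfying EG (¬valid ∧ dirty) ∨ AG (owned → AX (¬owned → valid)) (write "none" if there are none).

{Exclusive}

States satisfying ¬valid ∧ dirty: {Invalid, Exclusive}.
States satisfying EG (¬valid ∧ dirty): {Exclusive}.
States satisfying owned → AX (¬owned → valid): {Invalid, Exclusive, Shared, Owned}.
States satisfying AG (owned → AX (¬owned → valid)): ∅.
States satisfying EG (¬valid ∧ dirty) ∨ AG (owned → AX (¬owned → valid)): {Exclusive}.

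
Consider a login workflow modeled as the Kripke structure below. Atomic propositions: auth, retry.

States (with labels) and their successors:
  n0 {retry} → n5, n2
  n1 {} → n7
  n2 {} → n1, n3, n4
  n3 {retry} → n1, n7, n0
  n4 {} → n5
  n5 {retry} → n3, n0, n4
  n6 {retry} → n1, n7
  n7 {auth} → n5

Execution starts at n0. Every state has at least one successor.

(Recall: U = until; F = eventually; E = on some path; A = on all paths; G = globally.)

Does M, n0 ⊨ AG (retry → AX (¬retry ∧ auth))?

Violated

States satisfying retry → AX (¬retry ∧ auth): {n1, n2, n4, n7}.
States satisfying AG (retry → AX (¬retry ∧ auth)): ∅.
n0 is reachable from n0 and violates retry → AX (¬retry ∧ auth), so AG fails at n0.
n0 ∉ Sat(AG (retry → AX (¬retry ∧ auth))).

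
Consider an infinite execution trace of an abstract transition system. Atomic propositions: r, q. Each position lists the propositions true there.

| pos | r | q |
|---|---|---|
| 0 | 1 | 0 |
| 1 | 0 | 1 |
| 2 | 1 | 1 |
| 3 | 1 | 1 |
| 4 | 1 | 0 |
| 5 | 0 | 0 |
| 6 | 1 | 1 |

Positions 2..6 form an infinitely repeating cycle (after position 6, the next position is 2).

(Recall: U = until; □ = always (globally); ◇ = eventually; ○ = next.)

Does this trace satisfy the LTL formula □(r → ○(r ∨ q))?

r → ○(r ∨ q) must hold at every position from 0 onward. It fails at position 4, so □(r → ○(r ∨ q)) is false.
Positions where r holds: 0, 2, 3, 4, 6.
Check ○(r ∨ q) at each: 0→ok, 2→ok, 3→ok, 4→fails, 6→ok.

Violated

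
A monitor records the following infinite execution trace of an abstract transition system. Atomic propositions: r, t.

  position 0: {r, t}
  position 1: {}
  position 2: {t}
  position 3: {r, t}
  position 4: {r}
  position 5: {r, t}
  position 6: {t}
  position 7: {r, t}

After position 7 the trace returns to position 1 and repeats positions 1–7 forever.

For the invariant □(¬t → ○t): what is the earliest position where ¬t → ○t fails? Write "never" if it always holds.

never

¬t → ○t holds at every position 0..7, and those are all the positions the trace ever visits, so the invariant □(¬t → ○t) is never violated.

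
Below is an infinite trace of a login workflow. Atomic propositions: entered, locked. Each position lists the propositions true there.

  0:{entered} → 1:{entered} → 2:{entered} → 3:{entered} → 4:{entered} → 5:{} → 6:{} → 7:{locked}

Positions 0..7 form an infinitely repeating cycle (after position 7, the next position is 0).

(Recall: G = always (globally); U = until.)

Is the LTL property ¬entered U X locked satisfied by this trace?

Walking from position 0: at position 0, X locked has not yet held and ¬entered fails, so ¬entered U X locked is false.

Violated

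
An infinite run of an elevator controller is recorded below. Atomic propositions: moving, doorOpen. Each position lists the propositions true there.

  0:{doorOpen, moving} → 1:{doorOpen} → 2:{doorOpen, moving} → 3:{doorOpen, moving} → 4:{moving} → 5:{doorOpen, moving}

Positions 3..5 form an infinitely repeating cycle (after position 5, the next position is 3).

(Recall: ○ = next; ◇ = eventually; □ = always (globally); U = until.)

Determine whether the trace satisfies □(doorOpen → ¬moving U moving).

Satisfied

doorOpen → ¬moving U moving holds at every position 0..5, and those are all positions ever visited, so □(doorOpen → ¬moving U moving) holds.
Positions where doorOpen holds: 0, 1, 2, 3, 5.
Check ¬moving U moving at each: 0→ok, 1→ok, 2→ok, 3→ok, 5→ok.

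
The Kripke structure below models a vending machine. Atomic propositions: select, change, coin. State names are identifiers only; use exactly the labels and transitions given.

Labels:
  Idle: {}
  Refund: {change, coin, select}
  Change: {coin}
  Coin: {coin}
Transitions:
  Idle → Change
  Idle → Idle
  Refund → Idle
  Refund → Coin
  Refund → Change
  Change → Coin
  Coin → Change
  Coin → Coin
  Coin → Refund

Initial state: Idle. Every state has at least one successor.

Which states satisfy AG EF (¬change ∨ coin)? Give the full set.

{Idle, Refund, Change, Coin}

States satisfying EF (¬change ∨ coin): {Idle, Refund, Change, Coin}.
States satisfying AG EF (¬change ∨ coin): {Idle, Refund, Change, Coin}.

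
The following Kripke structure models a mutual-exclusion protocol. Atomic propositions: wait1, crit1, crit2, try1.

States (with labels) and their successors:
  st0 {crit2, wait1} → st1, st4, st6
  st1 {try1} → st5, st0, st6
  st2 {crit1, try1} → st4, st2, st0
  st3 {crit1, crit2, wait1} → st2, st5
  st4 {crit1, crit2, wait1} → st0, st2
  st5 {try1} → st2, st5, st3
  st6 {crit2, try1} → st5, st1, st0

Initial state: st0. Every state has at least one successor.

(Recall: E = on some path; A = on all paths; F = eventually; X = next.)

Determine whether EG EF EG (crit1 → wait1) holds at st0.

Yes

States satisfying EF EG (crit1 → wait1): {st0, st1, st2, st3, st4, st5, st6}.
States satisfying EG EF EG (crit1 → wait1): {st0, st1, st2, st3, st4, st5, st6}.
st0 ∈ Sat(EG EF EG (crit1 → wait1)).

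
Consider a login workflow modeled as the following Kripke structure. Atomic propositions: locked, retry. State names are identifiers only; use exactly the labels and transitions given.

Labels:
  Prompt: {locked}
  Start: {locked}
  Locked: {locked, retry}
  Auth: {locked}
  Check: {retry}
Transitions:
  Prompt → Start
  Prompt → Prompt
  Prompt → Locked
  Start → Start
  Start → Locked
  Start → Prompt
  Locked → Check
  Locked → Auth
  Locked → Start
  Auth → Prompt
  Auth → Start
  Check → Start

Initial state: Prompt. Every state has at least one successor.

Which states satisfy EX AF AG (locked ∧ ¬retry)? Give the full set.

none

States satisfying AF AG (locked ∧ ¬retry): ∅.
States satisfying EX AF AG (locked ∧ ¬retry): ∅.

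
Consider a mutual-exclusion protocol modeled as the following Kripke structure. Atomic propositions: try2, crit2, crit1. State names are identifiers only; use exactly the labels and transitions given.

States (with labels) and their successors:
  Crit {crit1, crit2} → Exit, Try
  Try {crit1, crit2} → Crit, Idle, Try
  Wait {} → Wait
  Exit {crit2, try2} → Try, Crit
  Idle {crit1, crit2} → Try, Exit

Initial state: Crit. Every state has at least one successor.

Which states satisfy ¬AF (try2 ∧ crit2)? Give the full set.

States satisfying try2 ∧ crit2: {Exit}.
States satisfying AF (try2 ∧ crit2): {Exit}.
States satisfying ¬AF (try2 ∧ crit2): {Crit, Try, Wait, Idle}.

{Crit, Try, Wait, Idle}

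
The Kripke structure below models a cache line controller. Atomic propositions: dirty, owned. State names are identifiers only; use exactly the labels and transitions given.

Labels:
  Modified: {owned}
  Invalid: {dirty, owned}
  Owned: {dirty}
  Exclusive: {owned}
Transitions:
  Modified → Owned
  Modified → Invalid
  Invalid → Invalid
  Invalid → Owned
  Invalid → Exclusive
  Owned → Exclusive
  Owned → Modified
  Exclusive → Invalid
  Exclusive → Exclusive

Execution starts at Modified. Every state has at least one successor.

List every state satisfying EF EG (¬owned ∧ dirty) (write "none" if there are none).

States satisfying EG (¬owned ∧ dirty): ∅.
States satisfying EF EG (¬owned ∧ dirty): ∅.

none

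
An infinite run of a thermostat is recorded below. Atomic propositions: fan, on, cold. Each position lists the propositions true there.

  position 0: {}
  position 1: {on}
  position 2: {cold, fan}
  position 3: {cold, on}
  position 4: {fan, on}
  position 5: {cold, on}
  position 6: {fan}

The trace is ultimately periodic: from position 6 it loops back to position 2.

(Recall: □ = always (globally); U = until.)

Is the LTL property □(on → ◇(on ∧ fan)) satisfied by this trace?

on → ◇(on ∧ fan) holds at every position 0..6, and those are all positions ever visited, so □(on → ◇(on ∧ fan)) holds.
Positions where on holds: 1, 3, 4, 5.
Check ◇(on ∧ fan) at each: 1→ok, 3→ok, 4→ok, 5→ok.

Yes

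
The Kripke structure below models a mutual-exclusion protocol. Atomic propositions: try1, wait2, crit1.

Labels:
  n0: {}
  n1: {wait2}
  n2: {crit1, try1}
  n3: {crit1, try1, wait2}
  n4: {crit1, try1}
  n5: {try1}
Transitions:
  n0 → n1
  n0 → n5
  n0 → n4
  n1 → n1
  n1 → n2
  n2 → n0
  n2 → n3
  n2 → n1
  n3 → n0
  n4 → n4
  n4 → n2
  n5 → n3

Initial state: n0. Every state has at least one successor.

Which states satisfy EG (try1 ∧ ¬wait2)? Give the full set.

States satisfying try1 ∧ ¬wait2: {n2, n4, n5}.
States satisfying EG (try1 ∧ ¬wait2): {n4}.

{n4}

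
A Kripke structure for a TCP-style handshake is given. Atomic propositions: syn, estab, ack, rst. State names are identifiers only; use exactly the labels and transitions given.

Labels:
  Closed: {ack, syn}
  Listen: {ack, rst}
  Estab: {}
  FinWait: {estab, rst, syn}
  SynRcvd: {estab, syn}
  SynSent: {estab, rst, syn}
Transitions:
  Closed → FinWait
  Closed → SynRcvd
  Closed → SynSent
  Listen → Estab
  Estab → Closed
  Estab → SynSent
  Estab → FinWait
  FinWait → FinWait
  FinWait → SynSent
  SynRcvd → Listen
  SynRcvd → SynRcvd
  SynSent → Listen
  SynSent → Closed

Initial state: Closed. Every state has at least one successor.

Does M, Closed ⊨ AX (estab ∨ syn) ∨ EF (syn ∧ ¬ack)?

Yes

States satisfying estab ∨ syn: {Closed, FinWait, SynRcvd, SynSent}.
States satisfying AX (estab ∨ syn): {Closed, Estab, FinWait}.
States satisfying syn ∧ ¬ack: {FinWait, SynRcvd, SynSent}.
States satisfying EF (syn ∧ ¬ack): {Closed, Listen, Estab, FinWait, SynRcvd, SynSent}.
States satisfying AX (estab ∨ syn) ∨ EF (syn ∧ ¬ack): {Closed, Listen, Estab, FinWait, SynRcvd, SynSent}.
Closed ∈ Sat(AX (estab ∨ syn) ∨ EF (syn ∧ ¬ack)).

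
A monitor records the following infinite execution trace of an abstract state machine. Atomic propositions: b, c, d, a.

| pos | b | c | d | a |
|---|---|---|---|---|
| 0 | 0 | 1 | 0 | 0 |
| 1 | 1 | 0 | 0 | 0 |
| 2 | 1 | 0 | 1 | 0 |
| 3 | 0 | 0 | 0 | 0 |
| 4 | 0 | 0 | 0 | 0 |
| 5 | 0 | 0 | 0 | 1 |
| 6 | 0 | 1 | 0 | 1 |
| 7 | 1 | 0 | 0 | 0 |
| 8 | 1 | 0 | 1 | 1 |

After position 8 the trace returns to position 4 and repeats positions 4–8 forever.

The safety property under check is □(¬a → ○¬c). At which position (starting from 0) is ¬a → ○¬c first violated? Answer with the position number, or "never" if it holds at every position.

¬a → ○¬c holds at every position 0..8, and those are all the positions the trace ever visits, so the invariant □(¬a → ○¬c) is never violated.

never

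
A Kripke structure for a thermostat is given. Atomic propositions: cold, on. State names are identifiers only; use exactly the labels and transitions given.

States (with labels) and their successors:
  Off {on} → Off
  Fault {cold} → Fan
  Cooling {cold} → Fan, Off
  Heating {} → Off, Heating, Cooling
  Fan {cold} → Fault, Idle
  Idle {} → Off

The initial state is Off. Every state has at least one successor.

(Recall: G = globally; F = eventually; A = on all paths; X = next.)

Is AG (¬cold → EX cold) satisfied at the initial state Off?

No

States satisfying ¬cold → EX cold: {Fault, Cooling, Heating, Fan}.
States satisfying AG (¬cold → EX cold): ∅.
Off is reachable from Off and violates ¬cold → EX cold, so AG fails at Off.
Off ∉ Sat(AG (¬cold → EX cold)).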